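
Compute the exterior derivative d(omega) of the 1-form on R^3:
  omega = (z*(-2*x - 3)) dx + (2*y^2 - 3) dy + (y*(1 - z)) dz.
d(omega) = (2*x + 3) dx ∧ dz + (1 - z) dy ∧ dz

For a 1-form omega = sum_i f_i dx_i, the exterior derivative is
  d(omega) = sum_{i < j} (∂f_j/∂x_i - ∂f_i/∂x_j) dx_i ∧ dx_j.
  coefficient of dx ∧ dz: ∂f_3/∂x - ∂f_1/∂z = ∂(y*(1 - z))/∂x - ∂(z*(-2*x - 3))/∂z = 2*x + 3
  coefficient of dy ∧ dz: ∂f_3/∂y - ∂f_2/∂z = ∂(y*(1 - z))/∂y - ∂(2*y^2 - 3)/∂z = 1 - z
Assembling: d(omega) = (2*x + 3) dx ∧ dz + (1 - z) dy ∧ dz.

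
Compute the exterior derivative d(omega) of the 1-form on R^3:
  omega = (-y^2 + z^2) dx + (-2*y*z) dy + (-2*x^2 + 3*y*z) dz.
d(omega) = (2*y) dx ∧ dy + (-4*x - 2*z) dx ∧ dz + (2*y + 3*z) dy ∧ dz

For a 1-form omega = sum_i f_i dx_i, the exterior derivative is
  d(omega) = sum_{i < j} (∂f_j/∂x_i - ∂f_i/∂x_j) dx_i ∧ dx_j.
  coefficient of dx ∧ dy: ∂f_2/∂x - ∂f_1/∂y = ∂(-2*y*z)/∂x - ∂(-y^2 + z^2)/∂y = 2*y
  coefficient of dx ∧ dz: ∂f_3/∂x - ∂f_1/∂z = ∂(-2*x^2 + 3*y*z)/∂x - ∂(-y^2 + z^2)/∂z = -4*x - 2*z
  coefficient of dy ∧ dz: ∂f_3/∂y - ∂f_2/∂z = ∂(-2*x^2 + 3*y*z)/∂y - ∂(-2*y*z)/∂z = 2*y + 3*z
Assembling: d(omega) = (2*y) dx ∧ dy + (-4*x - 2*z) dx ∧ dz + (2*y + 3*z) dy ∧ dz.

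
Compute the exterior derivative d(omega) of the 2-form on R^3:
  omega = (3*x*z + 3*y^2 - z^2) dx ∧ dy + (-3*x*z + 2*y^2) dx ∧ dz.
d(omega) = (3*x - 4*y - 2*z) dx ∧ dy ∧ dz

For a 2-form omega = sum_{i<j} g_{ij} dx_i ∧ dx_j, the exterior derivative is
  d(omega) = sum_{i<j} d(g_{ij}) ∧ dx_i ∧ dx_j = sum_{i<j, k} (∂g_{ij}/∂x_k) dx_k ∧ dx_i ∧ dx_j.
Expand each term, using dx_k ∧ dx_i ∧ dx_j = sgn(permutation) dx_{(a)} ∧ dx_{(b)} ∧ dx_{(c)} with (a < b < c) sorted:
  d(3*x*z + 3*y^2 - z^2) includes (∂/∂z)(3*x*z + 3*y^2 - z^2) dz = (3*x - 2*z) dz, which multiplied by dx ∧ dy gives (3*x - 2*z) dx ∧ dy ∧ dz
  d(-3*x*z + 2*y^2) includes (∂/∂y)(-3*x*z + 2*y^2) dy = (4*y) dy, which multiplied by dx ∧ dz gives (-4*y) dx ∧ dy ∧ dz
Collecting like 3-forms: d(omega) = (3*x - 4*y - 2*z) dx ∧ dy ∧ dz.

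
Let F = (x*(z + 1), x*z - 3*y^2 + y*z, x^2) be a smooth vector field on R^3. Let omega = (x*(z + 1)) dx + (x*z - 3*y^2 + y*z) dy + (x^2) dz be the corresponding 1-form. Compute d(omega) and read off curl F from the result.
d(omega) = (-x - y) dy ∧ dz + (-x) dz ∧ dx + (z) dx ∧ dy; curl F = (-x - y, -x, z)

d omega = sum_{i<j} (∂f_j/∂x_i - ∂f_i/∂x_j) dx_i ∧ dx_j. Under the identification (dy ∧ dz, dz ∧ dx, dx ∧ dy) ↔ (e_x, e_y, e_z), the coefficients are exactly the components of curl F. Compute:
  ∂R/∂y - ∂Q/∂z = (0) - (x + y) = -x - y
  ∂P/∂z - ∂R/∂x = (x) - (2*x) = -x
  ∂Q/∂x - ∂P/∂y = (z) - (0) = z.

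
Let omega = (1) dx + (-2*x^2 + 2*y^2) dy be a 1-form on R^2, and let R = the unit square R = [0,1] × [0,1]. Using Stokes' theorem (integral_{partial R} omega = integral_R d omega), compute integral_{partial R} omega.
integral_(partial R) omega = -2

Stokes: integral_partial_R omega = integral_R d omega with d omega = (∂Q/∂x - ∂P/∂y) dx ∧ dy.
  ∂Q/∂x = -4*x
  ∂P/∂y = 0
  integrand = ∂Q/∂x - ∂P/∂y = -4*x.
Integrating over R: integral_0^1 integral_0^1 (-4*x) dx dy = -2.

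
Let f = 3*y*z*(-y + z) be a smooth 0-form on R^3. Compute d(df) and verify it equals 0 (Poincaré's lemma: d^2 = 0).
d(df) = 0

Step 1: df = sum_i (∂f/∂x_i) dx_i = (0) dx + (3*z*(-2*y + z)) dy + (3*y*(-y + 2*z)) dz.
Step 2: Apply d again. Using the 1-form formula, the coefficient of dx ∧ dy in d(df) is ∂^2 f/∂x ∂y - ∂^2 f/∂y ∂x = (0) - (0) = 0 (equality of mixed partials for smooth f).
Similarly for dx ∧ dz and dy ∧ dz — all coefficients vanish. So d(df) = 0.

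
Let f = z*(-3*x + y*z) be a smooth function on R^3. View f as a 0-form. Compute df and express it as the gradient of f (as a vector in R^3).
df = (-3*z) dx + (z^2) dy + (-3*x + 2*y*z) dz; grad f = (-3*z, z^2, -3*x + 2*y*z)

For a 0-form f, d f = (∂f/∂x) dx + (∂f/∂y) dy + (∂f/∂z) dz. The components of the vector representation are exactly the entries of grad f in Cartesian coordinates:
  ∂f/∂x = -3*z
  ∂f/∂y = z^2
  ∂f/∂z = -3*x + 2*y*z.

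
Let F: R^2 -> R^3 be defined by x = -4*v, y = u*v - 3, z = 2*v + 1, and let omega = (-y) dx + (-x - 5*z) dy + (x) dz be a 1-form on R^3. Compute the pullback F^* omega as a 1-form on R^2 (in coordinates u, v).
F^* omega = (v*(-6*v - 5)) du + (-2*u*v - 5*u - 8*v - 12) dv

Using F^*(f dg) = (f ∘ F) d(g ∘ F), substitute each coordinate x_i by F_i(u, v) in f_i, and replace dx_i by d F_i = (∂F_i/∂u) du + (∂F_i/∂v) dv.
  For the x component: f_1(F) = -u*v + 3; d F_1 = (0) du + (-4) dv
  For the y component: f_2(F) = -6*v - 5; d F_2 = (v) du + (u) dv
  For the z component: f_3(F) = -4*v; d F_3 = (0) du + (2) dv
Combining and collecting du, dv coefficients:
  coeff of du: v*(-6*v - 5)
  coeff of dv: -2*u*v - 5*u - 8*v - 12
F^* omega = (v*(-6*v - 5)) du + (-2*u*v - 5*u - 8*v - 12) dv.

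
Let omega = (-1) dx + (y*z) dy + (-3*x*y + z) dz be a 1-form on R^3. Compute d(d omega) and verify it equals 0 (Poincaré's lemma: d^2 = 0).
d(d omega) = 0

Step 1: d omega = sum_{i<j} (∂f_j/∂x_i - ∂f_i/∂x_j) dx_i ∧ dx_j:
  coeff of dx ∧ dy: 0
  coeff of dx ∧ dz: -3*y
  coeff of dy ∧ dz: -3*x - y
Step 2: Apply d again to each 2-form coefficient. The only possible 3-form in R^3 is dx ∧ dy ∧ dz, with coefficient
  ∂(coeff of dy∧dz)/∂x - ∂(coeff of dx∧dz)/∂y + ∂(coeff of dx∧dy)/∂z
  = ∂/∂x (-3*x - y) - ∂/∂y (-3*y) + ∂/∂z (0).
Each of these terms simplifies to sums of mixed partials that cancel in pairs. The result is 0 (by equality of mixed partials for smooth functions — Schwarz / Clairaut).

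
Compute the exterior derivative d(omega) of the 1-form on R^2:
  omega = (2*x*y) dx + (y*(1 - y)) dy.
d(omega) = (-2*x) dx ∧ dy

For a 1-form omega = sum_i f_i dx_i, the exterior derivative is
  d(omega) = sum_{i < j} (∂f_j/∂x_i - ∂f_i/∂x_j) dx_i ∧ dx_j.
  coefficient of dx ∧ dy: ∂f_2/∂x - ∂f_1/∂y = ∂(y*(1 - y))/∂x - ∂(2*x*y)/∂y = -2*x
Assembling: d(omega) = (-2*x) dx ∧ dy.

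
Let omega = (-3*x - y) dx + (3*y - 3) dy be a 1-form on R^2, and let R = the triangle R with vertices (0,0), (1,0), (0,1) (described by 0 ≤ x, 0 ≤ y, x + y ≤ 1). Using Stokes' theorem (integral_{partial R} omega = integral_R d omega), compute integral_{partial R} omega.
integral_(partial R) omega = 1/2

Stokes: integral_partial_R omega = integral_R d omega with d omega = (∂Q/∂x - ∂P/∂y) dx ∧ dy.
  ∂Q/∂x = 0
  ∂P/∂y = -1
  integrand = ∂Q/∂x - ∂P/∂y = 1.
Integrating over R: integral_0^1 integral_0^{1-x} (1) dy dx = 1/2.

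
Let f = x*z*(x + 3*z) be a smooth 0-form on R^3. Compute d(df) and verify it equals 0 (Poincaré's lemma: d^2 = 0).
d(df) = 0

Step 1: df = sum_i (∂f/∂x_i) dx_i = (z*(2*x + 3*z)) dx + (0) dy + (x*(x + 6*z)) dz.
Step 2: Apply d again. Using the 1-form formula, the coefficient of dx ∧ dy in d(df) is ∂^2 f/∂x ∂y - ∂^2 f/∂y ∂x = (0) - (0) = 0 (equality of mixed partials for smooth f).
Similarly for dx ∧ dz and dy ∧ dz — all coefficients vanish. So d(df) = 0.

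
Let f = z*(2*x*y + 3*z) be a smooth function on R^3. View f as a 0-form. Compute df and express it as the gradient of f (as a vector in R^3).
df = (2*y*z) dx + (2*x*z) dy + (2*x*y + 6*z) dz; grad f = (2*y*z, 2*x*z, 2*x*y + 6*z)

For a 0-form f, d f = (∂f/∂x) dx + (∂f/∂y) dy + (∂f/∂z) dz. The components of the vector representation are exactly the entries of grad f in Cartesian coordinates:
  ∂f/∂x = 2*y*z
  ∂f/∂y = 2*x*z
  ∂f/∂z = 2*x*y + 6*z.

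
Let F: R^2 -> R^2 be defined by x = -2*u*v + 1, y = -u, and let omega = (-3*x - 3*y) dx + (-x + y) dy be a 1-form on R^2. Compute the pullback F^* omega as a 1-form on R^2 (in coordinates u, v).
F^* omega = (-12*u*v^2 - 8*u*v + u + 6*v + 1) du + (6*u*(-2*u*v - u + 1)) dv

Using F^*(f dg) = (f ∘ F) d(g ∘ F), substitute each coordinate x_i by F_i(u, v) in f_i, and replace dx_i by d F_i = (∂F_i/∂u) du + (∂F_i/∂v) dv.
  For the x component: f_1(F) = 6*u*v + 3*u - 3; d F_1 = (-2*v) du + (-2*u) dv
  For the y component: f_2(F) = 2*u*v - u - 1; d F_2 = (-1) du + (0) dv
Combining and collecting du, dv coefficients:
  coeff of du: -12*u*v^2 - 8*u*v + u + 6*v + 1
  coeff of dv: 6*u*(-2*u*v - u + 1)
F^* omega = (-12*u*v^2 - 8*u*v + u + 6*v + 1) du + (6*u*(-2*u*v - u + 1)) dv.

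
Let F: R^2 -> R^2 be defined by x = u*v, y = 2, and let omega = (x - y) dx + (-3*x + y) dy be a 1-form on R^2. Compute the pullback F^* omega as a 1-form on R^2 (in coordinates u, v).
F^* omega = (v*(u*v - 2)) du + (u*(u*v - 2)) dv

Using F^*(f dg) = (f ∘ F) d(g ∘ F), substitute each coordinate x_i by F_i(u, v) in f_i, and replace dx_i by d F_i = (∂F_i/∂u) du + (∂F_i/∂v) dv.
  For the x component: f_1(F) = u*v - 2; d F_1 = (v) du + (u) dv
  For the y component: f_2(F) = -3*u*v + 2; d F_2 = (0) du + (0) dv
Combining and collecting du, dv coefficients:
  coeff of du: v*(u*v - 2)
  coeff of dv: u*(u*v - 2)
F^* omega = (v*(u*v - 2)) du + (u*(u*v - 2)) dv.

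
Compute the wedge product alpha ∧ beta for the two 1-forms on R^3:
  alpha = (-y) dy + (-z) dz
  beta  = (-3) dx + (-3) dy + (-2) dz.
alpha ∧ beta = (-3*y) dx ∧ dy + (2*y - 3*z) dy ∧ dz + (-3*z) dx ∧ dz

Distribute the wedge, using dx_i ∧ dx_j = -dx_j ∧ dx_i and dx_i ∧ dx_i = 0. For each pair (i, j) with i < j, the coefficient of dx_i ∧ dx_j in alpha ∧ beta is (alpha_i * beta_j - alpha_j * beta_i). Collecting: alpha ∧ beta = (-3*y) dx ∧ dy + (2*y - 3*z) dy ∧ dz + (-3*z) dx ∧ dz.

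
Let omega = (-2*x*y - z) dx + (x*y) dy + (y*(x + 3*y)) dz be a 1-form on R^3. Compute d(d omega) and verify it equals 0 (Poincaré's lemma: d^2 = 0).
d(d omega) = 0

Step 1: d omega = sum_{i<j} (∂f_j/∂x_i - ∂f_i/∂x_j) dx_i ∧ dx_j:
  coeff of dx ∧ dy: 2*x + y
  coeff of dx ∧ dz: y + 1
  coeff of dy ∧ dz: x + 6*y
Step 2: Apply d again to each 2-form coefficient. The only possible 3-form in R^3 is dx ∧ dy ∧ dz, with coefficient
  ∂(coeff of dy∧dz)/∂x - ∂(coeff of dx∧dz)/∂y + ∂(coeff of dx∧dy)/∂z
  = ∂/∂x (x + 6*y) - ∂/∂y (y + 1) + ∂/∂z (2*x + y).
Each of these terms simplifies to sums of mixed partials that cancel in pairs. The result is 0 (by equality of mixed partials for smooth functions — Schwarz / Clairaut).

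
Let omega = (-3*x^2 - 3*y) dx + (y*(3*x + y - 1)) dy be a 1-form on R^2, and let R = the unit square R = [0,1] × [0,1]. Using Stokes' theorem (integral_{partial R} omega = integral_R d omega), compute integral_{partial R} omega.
integral_(partial R) omega = 9/2

Stokes: integral_partial_R omega = integral_R d omega with d omega = (∂Q/∂x - ∂P/∂y) dx ∧ dy.
  ∂Q/∂x = 3*y
  ∂P/∂y = -3
  integrand = ∂Q/∂x - ∂P/∂y = 3*y + 3.
Integrating over R: integral_0^1 integral_0^1 (3*y + 3) dx dy = 9/2.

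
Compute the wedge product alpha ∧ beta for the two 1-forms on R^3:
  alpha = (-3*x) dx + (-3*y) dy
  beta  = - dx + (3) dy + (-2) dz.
alpha ∧ beta = (-9*x - 3*y) dx ∧ dy + (6*x) dx ∧ dz + (6*y) dy ∧ dz

Distribute the wedge, using dx_i ∧ dx_j = -dx_j ∧ dx_i and dx_i ∧ dx_i = 0. For each pair (i, j) with i < j, the coefficient of dx_i ∧ dx_j in alpha ∧ beta is (alpha_i * beta_j - alpha_j * beta_i). Collecting: alpha ∧ beta = (-9*x - 3*y) dx ∧ dy + (6*x) dx ∧ dz + (6*y) dy ∧ dz.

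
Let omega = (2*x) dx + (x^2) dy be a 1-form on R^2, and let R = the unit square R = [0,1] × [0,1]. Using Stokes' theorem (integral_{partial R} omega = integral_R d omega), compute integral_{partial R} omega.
integral_(partial R) omega = 1

Stokes: integral_partial_R omega = integral_R d omega with d omega = (∂Q/∂x - ∂P/∂y) dx ∧ dy.
  ∂Q/∂x = 2*x
  ∂P/∂y = 0
  integrand = ∂Q/∂x - ∂P/∂y = 2*x.
Integrating over R: integral_0^1 integral_0^1 (2*x) dx dy = 1.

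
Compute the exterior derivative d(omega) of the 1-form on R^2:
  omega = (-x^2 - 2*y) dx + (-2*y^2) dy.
d(omega) = (2) dx ∧ dy

For a 1-form omega = sum_i f_i dx_i, the exterior derivative is
  d(omega) = sum_{i < j} (∂f_j/∂x_i - ∂f_i/∂x_j) dx_i ∧ dx_j.
  coefficient of dx ∧ dy: ∂f_2/∂x - ∂f_1/∂y = ∂(-2*y^2)/∂x - ∂(-x^2 - 2*y)/∂y = 2
Assembling: d(omega) = (2) dx ∧ dy.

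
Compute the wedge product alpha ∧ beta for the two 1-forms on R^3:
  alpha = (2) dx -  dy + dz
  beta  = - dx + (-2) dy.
alpha ∧ beta = (-5) dx ∧ dy + (1) dx ∧ dz + (2) dy ∧ dz

Distribute the wedge, using dx_i ∧ dx_j = -dx_j ∧ dx_i and dx_i ∧ dx_i = 0. For each pair (i, j) with i < j, the coefficient of dx_i ∧ dx_j in alpha ∧ beta is (alpha_i * beta_j - alpha_j * beta_i). Collecting: alpha ∧ beta = (-5) dx ∧ dy + (1) dx ∧ dz + (2) dy ∧ dz.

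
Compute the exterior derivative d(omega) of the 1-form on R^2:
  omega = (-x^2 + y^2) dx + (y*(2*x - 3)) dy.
d(omega) = 0

For a 1-form omega = sum_i f_i dx_i, the exterior derivative is
  d(omega) = sum_{i < j} (∂f_j/∂x_i - ∂f_i/∂x_j) dx_i ∧ dx_j.

Assembling: d(omega) = 0.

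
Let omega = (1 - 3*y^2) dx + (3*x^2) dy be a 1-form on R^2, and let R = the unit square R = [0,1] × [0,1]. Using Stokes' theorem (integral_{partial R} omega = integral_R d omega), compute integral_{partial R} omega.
integral_(partial R) omega = 6

Stokes: integral_partial_R omega = integral_R d omega with d omega = (∂Q/∂x - ∂P/∂y) dx ∧ dy.
  ∂Q/∂x = 6*x
  ∂P/∂y = -6*y
  integrand = ∂Q/∂x - ∂P/∂y = 6*x + 6*y.
Integrating over R: integral_0^1 integral_0^1 (6*x + 6*y) dx dy = 6.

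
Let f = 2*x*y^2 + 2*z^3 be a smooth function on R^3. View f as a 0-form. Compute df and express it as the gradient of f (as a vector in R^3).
df = (2*y^2) dx + (4*x*y) dy + (6*z^2) dz; grad f = (2*y^2, 4*x*y, 6*z^2)

For a 0-form f, d f = (∂f/∂x) dx + (∂f/∂y) dy + (∂f/∂z) dz. The components of the vector representation are exactly the entries of grad f in Cartesian coordinates:
  ∂f/∂x = 2*y^2
  ∂f/∂y = 4*x*y
  ∂f/∂z = 6*z^2.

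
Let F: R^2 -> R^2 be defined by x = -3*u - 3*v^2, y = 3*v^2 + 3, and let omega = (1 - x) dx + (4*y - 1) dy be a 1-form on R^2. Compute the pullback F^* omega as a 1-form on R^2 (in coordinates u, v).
F^* omega = (-9*u - 9*v^2 - 3) du + (6*v*(-3*u + 9*v^2 + 10)) dv

Using F^*(f dg) = (f ∘ F) d(g ∘ F), substitute each coordinate x_i by F_i(u, v) in f_i, and replace dx_i by d F_i = (∂F_i/∂u) du + (∂F_i/∂v) dv.
  For the x component: f_1(F) = 3*u + 3*v^2 + 1; d F_1 = (-3) du + (-6*v) dv
  For the y component: f_2(F) = 12*v^2 + 11; d F_2 = (0) du + (6*v) dv
Combining and collecting du, dv coefficients:
  coeff of du: -9*u - 9*v^2 - 3
  coeff of dv: 6*v*(-3*u + 9*v^2 + 10)
F^* omega = (-9*u - 9*v^2 - 3) du + (6*v*(-3*u + 9*v^2 + 10)) dv.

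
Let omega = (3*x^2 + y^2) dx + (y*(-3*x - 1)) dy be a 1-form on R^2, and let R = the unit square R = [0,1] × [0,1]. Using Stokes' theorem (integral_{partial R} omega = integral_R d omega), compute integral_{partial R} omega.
integral_(partial R) omega = -5/2

Stokes: integral_partial_R omega = integral_R d omega with d omega = (∂Q/∂x - ∂P/∂y) dx ∧ dy.
  ∂Q/∂x = -3*y
  ∂P/∂y = 2*y
  integrand = ∂Q/∂x - ∂P/∂y = -5*y.
Integrating over R: integral_0^1 integral_0^1 (-5*y) dx dy = -5/2.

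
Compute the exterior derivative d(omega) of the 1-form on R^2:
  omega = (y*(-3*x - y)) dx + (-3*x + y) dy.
d(omega) = (3*x + 2*y - 3) dx ∧ dy

For a 1-form omega = sum_i f_i dx_i, the exterior derivative is
  d(omega) = sum_{i < j} (∂f_j/∂x_i - ∂f_i/∂x_j) dx_i ∧ dx_j.
  coefficient of dx ∧ dy: ∂f_2/∂x - ∂f_1/∂y = ∂(-3*x + y)/∂x - ∂(y*(-3*x - y))/∂y = 3*x + 2*y - 3
Assembling: d(omega) = (3*x + 2*y - 3) dx ∧ dy.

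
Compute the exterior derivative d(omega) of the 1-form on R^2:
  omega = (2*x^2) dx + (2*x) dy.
d(omega) = (2) dx ∧ dy

For a 1-form omega = sum_i f_i dx_i, the exterior derivative is
  d(omega) = sum_{i < j} (∂f_j/∂x_i - ∂f_i/∂x_j) dx_i ∧ dx_j.
  coefficient of dx ∧ dy: ∂f_2/∂x - ∂f_1/∂y = ∂(2*x)/∂x - ∂(2*x^2)/∂y = 2
Assembling: d(omega) = (2) dx ∧ dy.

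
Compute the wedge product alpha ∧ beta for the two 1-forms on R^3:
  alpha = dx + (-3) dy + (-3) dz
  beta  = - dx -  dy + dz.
alpha ∧ beta = (-4) dx ∧ dy + (-2) dx ∧ dz + (-6) dy ∧ dz

Distribute the wedge, using dx_i ∧ dx_j = -dx_j ∧ dx_i and dx_i ∧ dx_i = 0. For each pair (i, j) with i < j, the coefficient of dx_i ∧ dx_j in alpha ∧ beta is (alpha_i * beta_j - alpha_j * beta_i). Collecting: alpha ∧ beta = (-4) dx ∧ dy + (-2) dx ∧ dz + (-6) dy ∧ dz.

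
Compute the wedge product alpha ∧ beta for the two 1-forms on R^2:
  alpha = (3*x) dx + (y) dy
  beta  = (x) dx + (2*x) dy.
alpha ∧ beta = (x*(6*x - y)) dx ∧ dy

Distribute the wedge, using dx_i ∧ dx_j = -dx_j ∧ dx_i and dx_i ∧ dx_i = 0. For each pair (i, j) with i < j, the coefficient of dx_i ∧ dx_j in alpha ∧ beta is (alpha_i * beta_j - alpha_j * beta_i). Collecting: alpha ∧ beta = (x*(6*x - y)) dx ∧ dy.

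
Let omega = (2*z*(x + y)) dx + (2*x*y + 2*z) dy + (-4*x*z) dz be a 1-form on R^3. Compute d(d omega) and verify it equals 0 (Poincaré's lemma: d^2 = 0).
d(d omega) = 0

Step 1: d omega = sum_{i<j} (∂f_j/∂x_i - ∂f_i/∂x_j) dx_i ∧ dx_j:
  coeff of dx ∧ dy: 2*y - 2*z
  coeff of dx ∧ dz: -2*x - 2*y - 4*z
  coeff of dy ∧ dz: -2
Step 2: Apply d again to each 2-form coefficient. The only possible 3-form in R^3 is dx ∧ dy ∧ dz, with coefficient
  ∂(coeff of dy∧dz)/∂x - ∂(coeff of dx∧dz)/∂y + ∂(coeff of dx∧dy)/∂z
  = ∂/∂x (-2) - ∂/∂y (-2*x - 2*y - 4*z) + ∂/∂z (2*y - 2*z).
Each of these terms simplifies to sums of mixed partials that cancel in pairs. The result is 0 (by equality of mixed partials for smooth functions — Schwarz / Clairaut).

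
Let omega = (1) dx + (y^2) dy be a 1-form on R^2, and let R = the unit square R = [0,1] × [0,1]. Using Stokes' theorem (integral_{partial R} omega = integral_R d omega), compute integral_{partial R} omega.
integral_(partial R) omega = 0

Stokes: integral_partial_R omega = integral_R d omega with d omega = (∂Q/∂x - ∂P/∂y) dx ∧ dy.
  ∂Q/∂x = 0
  ∂P/∂y = 0
  integrand = ∂Q/∂x - ∂P/∂y = 0.
Integrating over R: integral_0^1 integral_0^1 (0) dx dy = 0.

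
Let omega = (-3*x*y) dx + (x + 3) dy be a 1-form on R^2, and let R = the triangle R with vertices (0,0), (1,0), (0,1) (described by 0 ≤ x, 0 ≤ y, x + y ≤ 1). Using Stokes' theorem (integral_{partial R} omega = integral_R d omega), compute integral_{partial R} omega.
integral_(partial R) omega = 1

Stokes: integral_partial_R omega = integral_R d omega with d omega = (∂Q/∂x - ∂P/∂y) dx ∧ dy.
  ∂Q/∂x = 1
  ∂P/∂y = -3*x
  integrand = ∂Q/∂x - ∂P/∂y = 3*x + 1.
Integrating over R: integral_0^1 integral_0^{1-x} (3*x + 1) dy dx = 1.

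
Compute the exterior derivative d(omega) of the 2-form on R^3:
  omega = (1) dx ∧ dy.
d(omega) = 0

For a 2-form omega = sum_{i<j} g_{ij} dx_i ∧ dx_j, the exterior derivative is
  d(omega) = sum_{i<j} d(g_{ij}) ∧ dx_i ∧ dx_j = sum_{i<j, k} (∂g_{ij}/∂x_k) dx_k ∧ dx_i ∧ dx_j.
Expand each term, using dx_k ∧ dx_i ∧ dx_j = sgn(permutation) dx_{(a)} ∧ dx_{(b)} ∧ dx_{(c)} with (a < b < c) sorted:

Collecting like 3-forms: d(omega) = 0.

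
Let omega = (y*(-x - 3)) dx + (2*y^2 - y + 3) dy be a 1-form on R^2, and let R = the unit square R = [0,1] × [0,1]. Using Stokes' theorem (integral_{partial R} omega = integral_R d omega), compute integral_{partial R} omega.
integral_(partial R) omega = 7/2

Stokes: integral_partial_R omega = integral_R d omega with d omega = (∂Q/∂x - ∂P/∂y) dx ∧ dy.
  ∂Q/∂x = 0
  ∂P/∂y = -x - 3
  integrand = ∂Q/∂x - ∂P/∂y = x + 3.
Integrating over R: integral_0^1 integral_0^1 (x + 3) dx dy = 7/2.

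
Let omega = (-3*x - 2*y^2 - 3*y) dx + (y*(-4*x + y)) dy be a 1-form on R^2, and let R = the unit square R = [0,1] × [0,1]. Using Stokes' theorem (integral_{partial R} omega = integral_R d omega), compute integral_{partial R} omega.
integral_(partial R) omega = 3

Stokes: integral_partial_R omega = integral_R d omega with d omega = (∂Q/∂x - ∂P/∂y) dx ∧ dy.
  ∂Q/∂x = -4*y
  ∂P/∂y = -4*y - 3
  integrand = ∂Q/∂x - ∂P/∂y = 3.
Integrating over R: integral_0^1 integral_0^1 (3) dx dy = 3.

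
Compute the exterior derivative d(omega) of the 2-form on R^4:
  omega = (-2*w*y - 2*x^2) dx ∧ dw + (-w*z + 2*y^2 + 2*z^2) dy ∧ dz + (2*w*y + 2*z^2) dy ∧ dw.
d(omega) = (2*w) dx ∧ dy ∧ dw + (-5*z) dy ∧ dz ∧ dw

For a 2-form omega = sum_{i<j} g_{ij} dx_i ∧ dx_j, the exterior derivative is
  d(omega) = sum_{i<j} d(g_{ij}) ∧ dx_i ∧ dx_j = sum_{i<j, k} (∂g_{ij}/∂x_k) dx_k ∧ dx_i ∧ dx_j.
Expand each term, using dx_k ∧ dx_i ∧ dx_j = sgn(permutation) dx_{(a)} ∧ dx_{(b)} ∧ dx_{(c)} with (a < b < c) sorted:
  d(-2*w*y - 2*x^2) includes (∂/∂y)(-2*w*y - 2*x^2) dy = (-2*w) dy, which multiplied by dx ∧ dw gives (2*w) dx ∧ dy ∧ dw
  d(-w*z + 2*y^2 + 2*z^2) includes (∂/∂w)(-w*z + 2*y^2 + 2*z^2) dw = (-z) dw, which multiplied by dy ∧ dz gives (-z) dy ∧ dz ∧ dw
  d(2*w*y + 2*z^2) includes (∂/∂z)(2*w*y + 2*z^2) dz = (4*z) dz, which multiplied by dy ∧ dw gives (-4*z) dy ∧ dz ∧ dw
Collecting like 3-forms: d(omega) = (2*w) dx ∧ dy ∧ dw + (-5*z) dy ∧ dz ∧ dw.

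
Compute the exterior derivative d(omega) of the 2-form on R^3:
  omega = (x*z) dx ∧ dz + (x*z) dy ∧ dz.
d(omega) = (z) dx ∧ dy ∧ dz

For a 2-form omega = sum_{i<j} g_{ij} dx_i ∧ dx_j, the exterior derivative is
  d(omega) = sum_{i<j} d(g_{ij}) ∧ dx_i ∧ dx_j = sum_{i<j, k} (∂g_{ij}/∂x_k) dx_k ∧ dx_i ∧ dx_j.
Expand each term, using dx_k ∧ dx_i ∧ dx_j = sgn(permutation) dx_{(a)} ∧ dx_{(b)} ∧ dx_{(c)} with (a < b < c) sorted:
  d(x*z) includes (∂/∂x)(x*z) dx = (z) dx, which multiplied by dy ∧ dz gives (z) dx ∧ dy ∧ dz
Collecting like 3-forms: d(omega) = (z) dx ∧ dy ∧ dz.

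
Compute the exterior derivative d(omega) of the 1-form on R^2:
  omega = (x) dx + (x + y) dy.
d(omega) = (1) dx ∧ dy

For a 1-form omega = sum_i f_i dx_i, the exterior derivative is
  d(omega) = sum_{i < j} (∂f_j/∂x_i - ∂f_i/∂x_j) dx_i ∧ dx_j.
  coefficient of dx ∧ dy: ∂f_2/∂x - ∂f_1/∂y = ∂(x + y)/∂x - ∂(x)/∂y = 1
Assembling: d(omega) = (1) dx ∧ dy.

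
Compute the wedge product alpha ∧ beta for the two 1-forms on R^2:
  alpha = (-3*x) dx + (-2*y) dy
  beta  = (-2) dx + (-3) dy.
alpha ∧ beta = (9*x - 4*y) dx ∧ dy

Distribute the wedge, using dx_i ∧ dx_j = -dx_j ∧ dx_i and dx_i ∧ dx_i = 0. For each pair (i, j) with i < j, the coefficient of dx_i ∧ dx_j in alpha ∧ beta is (alpha_i * beta_j - alpha_j * beta_i). Collecting: alpha ∧ beta = (9*x - 4*y) dx ∧ dy.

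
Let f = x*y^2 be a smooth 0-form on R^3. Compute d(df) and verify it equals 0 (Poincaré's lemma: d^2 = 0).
d(df) = 0

Step 1: df = sum_i (∂f/∂x_i) dx_i = (y^2) dx + (2*x*y) dy + (0) dz.
Step 2: Apply d again. Using the 1-form formula, the coefficient of dx ∧ dy in d(df) is ∂^2 f/∂x ∂y - ∂^2 f/∂y ∂x = (2*y) - (2*y) = 0 (equality of mixed partials for smooth f).
Similarly for dx ∧ dz and dy ∧ dz — all coefficients vanish. So d(df) = 0.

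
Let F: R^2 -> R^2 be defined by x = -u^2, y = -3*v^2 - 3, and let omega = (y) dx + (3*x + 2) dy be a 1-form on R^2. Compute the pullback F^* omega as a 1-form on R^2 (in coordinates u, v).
F^* omega = (6*u*(v^2 + 1)) du + (6*v*(3*u^2 - 2)) dv

Using F^*(f dg) = (f ∘ F) d(g ∘ F), substitute each coordinate x_i by F_i(u, v) in f_i, and replace dx_i by d F_i = (∂F_i/∂u) du + (∂F_i/∂v) dv.
  For the x component: f_1(F) = -3*v^2 - 3; d F_1 = (-2*u) du + (0) dv
  For the y component: f_2(F) = 2 - 3*u^2; d F_2 = (0) du + (-6*v) dv
Combining and collecting du, dv coefficients:
  coeff of du: 6*u*(v^2 + 1)
  coeff of dv: 6*v*(3*u^2 - 2)
F^* omega = (6*u*(v^2 + 1)) du + (6*v*(3*u^2 - 2)) dv.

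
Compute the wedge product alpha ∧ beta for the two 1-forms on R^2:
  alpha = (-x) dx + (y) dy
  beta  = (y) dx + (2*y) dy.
alpha ∧ beta = (-y*(2*x + y)) dx ∧ dy

Distribute the wedge, using dx_i ∧ dx_j = -dx_j ∧ dx_i and dx_i ∧ dx_i = 0. For each pair (i, j) with i < j, the coefficient of dx_i ∧ dx_j in alpha ∧ beta is (alpha_i * beta_j - alpha_j * beta_i). Collecting: alpha ∧ beta = (-y*(2*x + y)) dx ∧ dy.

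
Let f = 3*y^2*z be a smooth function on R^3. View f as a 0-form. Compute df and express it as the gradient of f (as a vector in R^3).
df = (0) dx + (6*y*z) dy + (3*y^2) dz; grad f = (0, 6*y*z, 3*y^2)

For a 0-form f, d f = (∂f/∂x) dx + (∂f/∂y) dy + (∂f/∂z) dz. The components of the vector representation are exactly the entries of grad f in Cartesian coordinates:
  ∂f/∂x = 0
  ∂f/∂y = 6*y*z
  ∂f/∂z = 3*y^2.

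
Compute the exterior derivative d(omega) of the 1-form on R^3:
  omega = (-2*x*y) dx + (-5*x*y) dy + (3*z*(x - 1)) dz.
d(omega) = (2*x - 5*y) dx ∧ dy + (3*z) dx ∧ dz

For a 1-form omega = sum_i f_i dx_i, the exterior derivative is
  d(omega) = sum_{i < j} (∂f_j/∂x_i - ∂f_i/∂x_j) dx_i ∧ dx_j.
  coefficient of dx ∧ dy: ∂f_2/∂x - ∂f_1/∂y = ∂(-5*x*y)/∂x - ∂(-2*x*y)/∂y = 2*x - 5*y
  coefficient of dx ∧ dz: ∂f_3/∂x - ∂f_1/∂z = ∂(3*z*(x - 1))/∂x - ∂(-2*x*y)/∂z = 3*z
Assembling: d(omega) = (2*x - 5*y) dx ∧ dy + (3*z) dx ∧ dz.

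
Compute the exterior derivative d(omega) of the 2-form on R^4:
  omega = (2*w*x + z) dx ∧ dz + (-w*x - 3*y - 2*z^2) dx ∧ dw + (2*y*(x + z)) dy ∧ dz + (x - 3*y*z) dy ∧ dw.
d(omega) = (2*x + 4*z) dx ∧ dz ∧ dw + (4) dx ∧ dy ∧ dw + (2*y) dx ∧ dy ∧ dz + (3*y) dy ∧ dz ∧ dw

For a 2-form omega = sum_{i<j} g_{ij} dx_i ∧ dx_j, the exterior derivative is
  d(omega) = sum_{i<j} d(g_{ij}) ∧ dx_i ∧ dx_j = sum_{i<j, k} (∂g_{ij}/∂x_k) dx_k ∧ dx_i ∧ dx_j.
Expand each term, using dx_k ∧ dx_i ∧ dx_j = sgn(permutation) dx_{(a)} ∧ dx_{(b)} ∧ dx_{(c)} with (a < b < c) sorted:
  d(2*w*x + z) includes (∂/∂w)(2*w*x + z) dw = (2*x) dw, which multiplied by dx ∧ dz gives (2*x) dx ∧ dz ∧ dw
  d(-w*x - 3*y - 2*z^2) includes (∂/∂y)(-w*x - 3*y - 2*z^2) dy = (-3) dy, which multiplied by dx ∧ dw gives (3) dx ∧ dy ∧ dw
  d(-w*x - 3*y - 2*z^2) includes (∂/∂z)(-w*x - 3*y - 2*z^2) dz = (-4*z) dz, which multiplied by dx ∧ dw gives (4*z) dx ∧ dz ∧ dw
  d(2*y*(x + z)) includes (∂/∂x)(2*y*(x + z)) dx = (2*y) dx, which multiplied by dy ∧ dz gives (2*y) dx ∧ dy ∧ dz
  d(x - 3*y*z) includes (∂/∂x)(x - 3*y*z) dx = (1) dx, which multiplied by dy ∧ dw gives (1) dx ∧ dy ∧ dw
  d(x - 3*y*z) includes (∂/∂z)(x - 3*y*z) dz = (-3*y) dz, which multiplied by dy ∧ dw gives (3*y) dy ∧ dz ∧ dw
Collecting like 3-forms: d(omega) = (2*x + 4*z) dx ∧ dz ∧ dw + (4) dx ∧ dy ∧ dw + (2*y) dx ∧ dy ∧ dz + (3*y) dy ∧ dz ∧ dw.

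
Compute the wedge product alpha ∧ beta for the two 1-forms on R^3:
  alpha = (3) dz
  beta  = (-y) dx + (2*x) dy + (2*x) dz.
alpha ∧ beta = (3*y) dx ∧ dz + (-6*x) dy ∧ dz

Distribute the wedge, using dx_i ∧ dx_j = -dx_j ∧ dx_i and dx_i ∧ dx_i = 0. For each pair (i, j) with i < j, the coefficient of dx_i ∧ dx_j in alpha ∧ beta is (alpha_i * beta_j - alpha_j * beta_i). Collecting: alpha ∧ beta = (3*y) dx ∧ dz + (-6*x) dy ∧ dz.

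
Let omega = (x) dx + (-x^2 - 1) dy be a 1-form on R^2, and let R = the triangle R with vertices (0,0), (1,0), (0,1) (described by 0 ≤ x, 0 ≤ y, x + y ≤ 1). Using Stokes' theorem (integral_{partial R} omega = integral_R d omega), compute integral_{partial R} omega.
integral_(partial R) omega = -1/3

Stokes: integral_partial_R omega = integral_R d omega with d omega = (∂Q/∂x - ∂P/∂y) dx ∧ dy.
  ∂Q/∂x = -2*x
  ∂P/∂y = 0
  integrand = ∂Q/∂x - ∂P/∂y = -2*x.
Integrating over R: integral_0^1 integral_0^{1-x} (-2*x) dy dx = -1/3.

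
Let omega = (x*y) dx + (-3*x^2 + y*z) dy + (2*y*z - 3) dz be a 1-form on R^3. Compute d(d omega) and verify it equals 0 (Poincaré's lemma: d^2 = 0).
d(d omega) = 0

Step 1: d omega = sum_{i<j} (∂f_j/∂x_i - ∂f_i/∂x_j) dx_i ∧ dx_j:
  coeff of dx ∧ dy: -7*x
  coeff of dx ∧ dz: 0
  coeff of dy ∧ dz: -y + 2*z
Step 2: Apply d again to each 2-form coefficient. The only possible 3-form in R^3 is dx ∧ dy ∧ dz, with coefficient
  ∂(coeff of dy∧dz)/∂x - ∂(coeff of dx∧dz)/∂y + ∂(coeff of dx∧dy)/∂z
  = ∂/∂x (-y + 2*z) - ∂/∂y (0) + ∂/∂z (-7*x).
Each of these terms simplifies to sums of mixed partials that cancel in pairs. The result is 0 (by equality of mixed partials for smooth functions — Schwarz / Clairaut).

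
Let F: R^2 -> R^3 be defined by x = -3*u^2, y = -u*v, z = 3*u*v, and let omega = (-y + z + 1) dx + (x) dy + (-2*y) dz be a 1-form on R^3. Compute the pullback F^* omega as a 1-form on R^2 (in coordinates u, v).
F^* omega = (3*u*(-7*u*v + 2*v^2 - 2)) du + (3*u^2*(u + 2*v)) dv

Using F^*(f dg) = (f ∘ F) d(g ∘ F), substitute each coordinate x_i by F_i(u, v) in f_i, and replace dx_i by d F_i = (∂F_i/∂u) du + (∂F_i/∂v) dv.
  For the x component: f_1(F) = 4*u*v + 1; d F_1 = (-6*u) du + (0) dv
  For the y component: f_2(F) = -3*u^2; d F_2 = (-v) du + (-u) dv
  For the z component: f_3(F) = 2*u*v; d F_3 = (3*v) du + (3*u) dv
Combining and collecting du, dv coefficients:
  coeff of du: 3*u*(-7*u*v + 2*v^2 - 2)
  coeff of dv: 3*u^2*(u + 2*v)
F^* omega = (3*u*(-7*u*v + 2*v^2 - 2)) du + (3*u^2*(u + 2*v)) dv.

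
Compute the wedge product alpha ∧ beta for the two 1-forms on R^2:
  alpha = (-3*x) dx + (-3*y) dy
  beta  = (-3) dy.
alpha ∧ beta = (9*x) dx ∧ dy

Distribute the wedge, using dx_i ∧ dx_j = -dx_j ∧ dx_i and dx_i ∧ dx_i = 0. For each pair (i, j) with i < j, the coefficient of dx_i ∧ dx_j in alpha ∧ beta is (alpha_i * beta_j - alpha_j * beta_i). Collecting: alpha ∧ beta = (9*x) dx ∧ dy.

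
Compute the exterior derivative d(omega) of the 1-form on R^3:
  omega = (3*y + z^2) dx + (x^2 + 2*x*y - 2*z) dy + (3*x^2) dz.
d(omega) = (2*x + 2*y - 3) dx ∧ dy + (6*x - 2*z) dx ∧ dz + (2) dy ∧ dz

For a 1-form omega = sum_i f_i dx_i, the exterior derivative is
  d(omega) = sum_{i < j} (∂f_j/∂x_i - ∂f_i/∂x_j) dx_i ∧ dx_j.
  coefficient of dx ∧ dy: ∂f_2/∂x - ∂f_1/∂y = ∂(x^2 + 2*x*y - 2*z)/∂x - ∂(3*y + z^2)/∂y = 2*x + 2*y - 3
  coefficient of dx ∧ dz: ∂f_3/∂x - ∂f_1/∂z = ∂(3*x^2)/∂x - ∂(3*y + z^2)/∂z = 6*x - 2*z
  coefficient of dy ∧ dz: ∂f_3/∂y - ∂f_2/∂z = ∂(3*x^2)/∂y - ∂(x^2 + 2*x*y - 2*z)/∂z = 2
Assembling: d(omega) = (2*x + 2*y - 3) dx ∧ dy + (6*x - 2*z) dx ∧ dz + (2) dy ∧ dz.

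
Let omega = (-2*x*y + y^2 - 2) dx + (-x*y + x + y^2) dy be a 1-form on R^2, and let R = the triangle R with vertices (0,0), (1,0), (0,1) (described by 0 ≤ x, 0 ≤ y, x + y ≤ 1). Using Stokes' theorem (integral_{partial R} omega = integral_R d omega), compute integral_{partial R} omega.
integral_(partial R) omega = 1/3

Stokes: integral_partial_R omega = integral_R d omega with d omega = (∂Q/∂x - ∂P/∂y) dx ∧ dy.
  ∂Q/∂x = 1 - y
  ∂P/∂y = -2*x + 2*y
  integrand = ∂Q/∂x - ∂P/∂y = 2*x - 3*y + 1.
Integrating over R: integral_0^1 integral_0^{1-x} (2*x - 3*y + 1) dy dx = 1/3.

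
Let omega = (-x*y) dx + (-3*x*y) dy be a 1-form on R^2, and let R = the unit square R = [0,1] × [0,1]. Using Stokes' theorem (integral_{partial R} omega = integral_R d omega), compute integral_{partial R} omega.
integral_(partial R) omega = -1

Stokes: integral_partial_R omega = integral_R d omega with d omega = (∂Q/∂x - ∂P/∂y) dx ∧ dy.
  ∂Q/∂x = -3*y
  ∂P/∂y = -x
  integrand = ∂Q/∂x - ∂P/∂y = x - 3*y.
Integrating over R: integral_0^1 integral_0^1 (x - 3*y) dx dy = -1.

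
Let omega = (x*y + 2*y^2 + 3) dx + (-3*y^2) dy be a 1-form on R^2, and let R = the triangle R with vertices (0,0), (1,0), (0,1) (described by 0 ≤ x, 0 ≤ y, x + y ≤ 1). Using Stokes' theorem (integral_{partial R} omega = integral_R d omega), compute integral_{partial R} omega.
integral_(partial R) omega = -5/6

Stokes: integral_partial_R omega = integral_R d omega with d omega = (∂Q/∂x - ∂P/∂y) dx ∧ dy.
  ∂Q/∂x = 0
  ∂P/∂y = x + 4*y
  integrand = ∂Q/∂x - ∂P/∂y = -x - 4*y.
Integrating over R: integral_0^1 integral_0^{1-x} (-x - 4*y) dy dx = -5/6.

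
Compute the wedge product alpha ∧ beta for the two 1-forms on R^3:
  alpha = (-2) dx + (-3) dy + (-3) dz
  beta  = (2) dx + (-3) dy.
alpha ∧ beta = (12) dx ∧ dy + (6) dx ∧ dz + (-9) dy ∧ dz

Distribute the wedge, using dx_i ∧ dx_j = -dx_j ∧ dx_i and dx_i ∧ dx_i = 0. For each pair (i, j) with i < j, the coefficient of dx_i ∧ dx_j in alpha ∧ beta is (alpha_i * beta_j - alpha_j * beta_i). Collecting: alpha ∧ beta = (12) dx ∧ dy + (6) dx ∧ dz + (-9) dy ∧ dz.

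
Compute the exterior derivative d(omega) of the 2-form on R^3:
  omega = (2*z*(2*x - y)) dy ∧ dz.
d(omega) = (4*z) dx ∧ dy ∧ dz

For a 2-form omega = sum_{i<j} g_{ij} dx_i ∧ dx_j, the exterior derivative is
  d(omega) = sum_{i<j} d(g_{ij}) ∧ dx_i ∧ dx_j = sum_{i<j, k} (∂g_{ij}/∂x_k) dx_k ∧ dx_i ∧ dx_j.
Expand each term, using dx_k ∧ dx_i ∧ dx_j = sgn(permutation) dx_{(a)} ∧ dx_{(b)} ∧ dx_{(c)} with (a < b < c) sorted:
  d(2*z*(2*x - y)) includes (∂/∂x)(2*z*(2*x - y)) dx = (4*z) dx, which multiplied by dy ∧ dz gives (4*z) dx ∧ dy ∧ dz
Collecting like 3-forms: d(omega) = (4*z) dx ∧ dy ∧ dz.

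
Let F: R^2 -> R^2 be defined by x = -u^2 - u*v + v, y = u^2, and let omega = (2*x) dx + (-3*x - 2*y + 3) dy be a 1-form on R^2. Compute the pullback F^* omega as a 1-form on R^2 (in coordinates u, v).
F^* omega = (6*u^3 + 12*u^2*v + 2*u*v^2 - 10*u*v + 6*u - 2*v^2) du + (2*u^3 + 2*u^2*v - 2*u^2 - 4*u*v + 2*v) dv

Using F^*(f dg) = (f ∘ F) d(g ∘ F), substitute each coordinate x_i by F_i(u, v) in f_i, and replace dx_i by d F_i = (∂F_i/∂u) du + (∂F_i/∂v) dv.
  For the x component: f_1(F) = -2*u^2 - 2*u*v + 2*v; d F_1 = (-2*u - v) du + (1 - u) dv
  For the y component: f_2(F) = u^2 + 3*u*v - 3*v + 3; d F_2 = (2*u) du + (0) dv
Combining and collecting du, dv coefficients:
  coeff of du: 6*u^3 + 12*u^2*v + 2*u*v^2 - 10*u*v + 6*u - 2*v^2
  coeff of dv: 2*u^3 + 2*u^2*v - 2*u^2 - 4*u*v + 2*v
F^* omega = (6*u^3 + 12*u^2*v + 2*u*v^2 - 10*u*v + 6*u - 2*v^2) du + (2*u^3 + 2*u^2*v - 2*u^2 - 4*u*v + 2*v) dv.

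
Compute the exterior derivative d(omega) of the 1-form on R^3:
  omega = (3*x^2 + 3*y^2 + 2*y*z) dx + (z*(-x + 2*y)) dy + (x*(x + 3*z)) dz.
d(omega) = (-6*y - 3*z) dx ∧ dy + (2*x - 2*y + 3*z) dx ∧ dz + (x - 2*y) dy ∧ dz

For a 1-form omega = sum_i f_i dx_i, the exterior derivative is
  d(omega) = sum_{i < j} (∂f_j/∂x_i - ∂f_i/∂x_j) dx_i ∧ dx_j.
  coefficient of dx ∧ dy: ∂f_2/∂x - ∂f_1/∂y = ∂(z*(-x + 2*y))/∂x - ∂(3*x^2 + 3*y^2 + 2*y*z)/∂y = -6*y - 3*z
  coefficient of dx ∧ dz: ∂f_3/∂x - ∂f_1/∂z = ∂(x*(x + 3*z))/∂x - ∂(3*x^2 + 3*y^2 + 2*y*z)/∂z = 2*x - 2*y + 3*z
  coefficient of dy ∧ dz: ∂f_3/∂y - ∂f_2/∂z = ∂(x*(x + 3*z))/∂y - ∂(z*(-x + 2*y))/∂z = x - 2*y
Assembling: d(omega) = (-6*y - 3*z) dx ∧ dy + (2*x - 2*y + 3*z) dx ∧ dz + (x - 2*y) dy ∧ dz.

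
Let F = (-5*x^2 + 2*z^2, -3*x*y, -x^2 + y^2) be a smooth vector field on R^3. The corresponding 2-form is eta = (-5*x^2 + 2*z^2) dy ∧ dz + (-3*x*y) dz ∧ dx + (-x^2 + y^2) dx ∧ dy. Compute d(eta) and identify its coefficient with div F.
d(eta) = (-13*x) dx ∧ dy ∧ dz; div F = -13*x

For a 2-form in R^3 of the form above, applying d gives a 3-form with coefficient ∂P/∂x + ∂Q/∂y + ∂R/∂z:
  ∂P/∂x = -10*x
  ∂Q/∂y = -3*x
  ∂R/∂z = 0
Sum = -13*x, which is exactly div F.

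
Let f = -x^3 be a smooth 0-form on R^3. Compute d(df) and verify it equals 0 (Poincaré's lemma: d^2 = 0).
d(df) = 0

Step 1: df = sum_i (∂f/∂x_i) dx_i = (-3*x^2) dx + (0) dy + (0) dz.
Step 2: Apply d again. Using the 1-form formula, the coefficient of dx ∧ dy in d(df) is ∂^2 f/∂x ∂y - ∂^2 f/∂y ∂x = (0) - (0) = 0 (equality of mixed partials for smooth f).
Similarly for dx ∧ dz and dy ∧ dz — all coefficients vanish. So d(df) = 0.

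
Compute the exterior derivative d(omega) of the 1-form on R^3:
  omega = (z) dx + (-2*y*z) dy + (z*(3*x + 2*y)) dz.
d(omega) = (3*z - 1) dx ∧ dz + (2*y + 2*z) dy ∧ dz

For a 1-form omega = sum_i f_i dx_i, the exterior derivative is
  d(omega) = sum_{i < j} (∂f_j/∂x_i - ∂f_i/∂x_j) dx_i ∧ dx_j.
  coefficient of dx ∧ dz: ∂f_3/∂x - ∂f_1/∂z = ∂(z*(3*x + 2*y))/∂x - ∂(z)/∂z = 3*z - 1
  coefficient of dy ∧ dz: ∂f_3/∂y - ∂f_2/∂z = ∂(z*(3*x + 2*y))/∂y - ∂(-2*y*z)/∂z = 2*y + 2*z
Assembling: d(omega) = (3*z - 1) dx ∧ dz + (2*y + 2*z) dy ∧ dz.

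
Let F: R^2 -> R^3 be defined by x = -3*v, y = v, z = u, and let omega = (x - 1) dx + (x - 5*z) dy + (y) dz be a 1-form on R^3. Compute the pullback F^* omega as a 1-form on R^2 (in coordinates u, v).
F^* omega = (v) du + (-5*u + 6*v + 3) dv

Using F^*(f dg) = (f ∘ F) d(g ∘ F), substitute each coordinate x_i by F_i(u, v) in f_i, and replace dx_i by d F_i = (∂F_i/∂u) du + (∂F_i/∂v) dv.
  For the x component: f_1(F) = -3*v - 1; d F_1 = (0) du + (-3) dv
  For the y component: f_2(F) = -5*u - 3*v; d F_2 = (0) du + (1) dv
  For the z component: f_3(F) = v; d F_3 = (1) du + (0) dv
Combining and collecting du, dv coefficients:
  coeff of du: v
  coeff of dv: -5*u + 6*v + 3
F^* omega = (v) du + (-5*u + 6*v + 3) dv.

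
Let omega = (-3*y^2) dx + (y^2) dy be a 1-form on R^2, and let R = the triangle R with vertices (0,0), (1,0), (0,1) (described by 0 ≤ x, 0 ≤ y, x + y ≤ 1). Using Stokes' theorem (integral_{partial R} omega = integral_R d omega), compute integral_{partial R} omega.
integral_(partial R) omega = 1

Stokes: integral_partial_R omega = integral_R d omega with d omega = (∂Q/∂x - ∂P/∂y) dx ∧ dy.
  ∂Q/∂x = 0
  ∂P/∂y = -6*y
  integrand = ∂Q/∂x - ∂P/∂y = 6*y.
Integrating over R: integral_0^1 integral_0^{1-x} (6*y) dy dx = 1.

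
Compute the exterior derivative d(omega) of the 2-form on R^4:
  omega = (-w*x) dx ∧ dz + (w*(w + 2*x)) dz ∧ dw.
d(omega) = (2*w - x) dx ∧ dz ∧ dw

For a 2-form omega = sum_{i<j} g_{ij} dx_i ∧ dx_j, the exterior derivative is
  d(omega) = sum_{i<j} d(g_{ij}) ∧ dx_i ∧ dx_j = sum_{i<j, k} (∂g_{ij}/∂x_k) dx_k ∧ dx_i ∧ dx_j.
Expand each term, using dx_k ∧ dx_i ∧ dx_j = sgn(permutation) dx_{(a)} ∧ dx_{(b)} ∧ dx_{(c)} with (a < b < c) sorted:
  d(-w*x) includes (∂/∂w)(-w*x) dw = (-x) dw, which multiplied by dx ∧ dz gives (-x) dx ∧ dz ∧ dw
  d(w*(w + 2*x)) includes (∂/∂x)(w*(w + 2*x)) dx = (2*w) dx, which multiplied by dz ∧ dw gives (2*w) dx ∧ dz ∧ dw
Collecting like 3-forms: d(omega) = (2*w - x) dx ∧ dz ∧ dw.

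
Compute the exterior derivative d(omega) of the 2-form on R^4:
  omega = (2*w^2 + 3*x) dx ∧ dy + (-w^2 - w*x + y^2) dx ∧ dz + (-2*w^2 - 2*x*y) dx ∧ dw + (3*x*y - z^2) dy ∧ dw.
d(omega) = (4*w + 2*x + 3*y) dx ∧ dy ∧ dw + (-2*y) dx ∧ dy ∧ dz + (-2*w - x) dx ∧ dz ∧ dw + (2*z) dy ∧ dz ∧ dw

For a 2-form omega = sum_{i<j} g_{ij} dx_i ∧ dx_j, the exterior derivative is
  d(omega) = sum_{i<j} d(g_{ij}) ∧ dx_i ∧ dx_j = sum_{i<j, k} (∂g_{ij}/∂x_k) dx_k ∧ dx_i ∧ dx_j.
Expand each term, using dx_k ∧ dx_i ∧ dx_j = sgn(permutation) dx_{(a)} ∧ dx_{(b)} ∧ dx_{(c)} with (a < b < c) sorted:
  d(2*w^2 + 3*x) includes (∂/∂w)(2*w^2 + 3*x) dw = (4*w) dw, which multiplied by dx ∧ dy gives (4*w) dx ∧ dy ∧ dw
  d(-w^2 - w*x + y^2) includes (∂/∂y)(-w^2 - w*x + y^2) dy = (2*y) dy, which multiplied by dx ∧ dz gives (-2*y) dx ∧ dy ∧ dz
  d(-w^2 - w*x + y^2) includes (∂/∂w)(-w^2 - w*x + y^2) dw = (-2*w - x) dw, which multiplied by dx ∧ dz gives (-2*w - x) dx ∧ dz ∧ dw
  d(-2*w^2 - 2*x*y) includes (∂/∂y)(-2*w^2 - 2*x*y) dy = (-2*x) dy, which multiplied by dx ∧ dw gives (2*x) dx ∧ dy ∧ dw
  d(3*x*y - z^2) includes (∂/∂x)(3*x*y - z^2) dx = (3*y) dx, which multiplied by dy ∧ dw gives (3*y) dx ∧ dy ∧ dw
  d(3*x*y - z^2) includes (∂/∂z)(3*x*y - z^2) dz = (-2*z) dz, which multiplied by dy ∧ dw gives (2*z) dy ∧ dz ∧ dw
Collecting like 3-forms: d(omega) = (4*w + 2*x + 3*y) dx ∧ dy ∧ dw + (-2*y) dx ∧ dy ∧ dz + (-2*w - x) dx ∧ dz ∧ dw + (2*z) dy ∧ dz ∧ dw.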